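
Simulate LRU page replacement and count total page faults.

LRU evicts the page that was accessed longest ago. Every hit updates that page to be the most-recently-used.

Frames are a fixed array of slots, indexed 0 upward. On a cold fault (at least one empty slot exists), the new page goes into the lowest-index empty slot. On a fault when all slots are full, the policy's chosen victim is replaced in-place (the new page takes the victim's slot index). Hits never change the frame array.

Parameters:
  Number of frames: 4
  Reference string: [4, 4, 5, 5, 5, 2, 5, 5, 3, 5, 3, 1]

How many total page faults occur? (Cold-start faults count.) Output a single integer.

Answer: 5

Derivation:
Step 0: ref 4 → FAULT, frames=[4,-,-,-]
Step 1: ref 4 → HIT, frames=[4,-,-,-]
Step 2: ref 5 → FAULT, frames=[4,5,-,-]
Step 3: ref 5 → HIT, frames=[4,5,-,-]
Step 4: ref 5 → HIT, frames=[4,5,-,-]
Step 5: ref 2 → FAULT, frames=[4,5,2,-]
Step 6: ref 5 → HIT, frames=[4,5,2,-]
Step 7: ref 5 → HIT, frames=[4,5,2,-]
Step 8: ref 3 → FAULT, frames=[4,5,2,3]
Step 9: ref 5 → HIT, frames=[4,5,2,3]
Step 10: ref 3 → HIT, frames=[4,5,2,3]
Step 11: ref 1 → FAULT (evict 4), frames=[1,5,2,3]
Total faults: 5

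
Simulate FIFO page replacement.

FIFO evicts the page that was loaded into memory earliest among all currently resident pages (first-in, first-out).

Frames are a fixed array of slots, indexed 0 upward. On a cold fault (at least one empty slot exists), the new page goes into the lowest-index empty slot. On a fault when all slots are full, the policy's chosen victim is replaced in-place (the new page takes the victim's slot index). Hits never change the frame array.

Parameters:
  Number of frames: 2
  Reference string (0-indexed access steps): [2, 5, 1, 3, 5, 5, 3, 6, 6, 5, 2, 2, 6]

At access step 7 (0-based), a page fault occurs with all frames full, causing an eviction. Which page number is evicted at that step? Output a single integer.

Answer: 3

Derivation:
Step 0: ref 2 -> FAULT, frames=[2,-]
Step 1: ref 5 -> FAULT, frames=[2,5]
Step 2: ref 1 -> FAULT, evict 2, frames=[1,5]
Step 3: ref 3 -> FAULT, evict 5, frames=[1,3]
Step 4: ref 5 -> FAULT, evict 1, frames=[5,3]
Step 5: ref 5 -> HIT, frames=[5,3]
Step 6: ref 3 -> HIT, frames=[5,3]
Step 7: ref 6 -> FAULT, evict 3, frames=[5,6]
At step 7: evicted page 3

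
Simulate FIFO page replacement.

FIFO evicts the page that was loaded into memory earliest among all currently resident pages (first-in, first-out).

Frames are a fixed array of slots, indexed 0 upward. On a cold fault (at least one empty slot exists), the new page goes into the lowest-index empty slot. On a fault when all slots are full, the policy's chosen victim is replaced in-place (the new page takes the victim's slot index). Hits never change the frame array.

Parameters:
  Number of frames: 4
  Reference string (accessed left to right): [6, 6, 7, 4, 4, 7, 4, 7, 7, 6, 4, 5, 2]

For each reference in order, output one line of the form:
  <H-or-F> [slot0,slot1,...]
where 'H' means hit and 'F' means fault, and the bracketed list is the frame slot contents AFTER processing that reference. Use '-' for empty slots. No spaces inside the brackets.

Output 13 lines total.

F [6,-,-,-]
H [6,-,-,-]
F [6,7,-,-]
F [6,7,4,-]
H [6,7,4,-]
H [6,7,4,-]
H [6,7,4,-]
H [6,7,4,-]
H [6,7,4,-]
H [6,7,4,-]
H [6,7,4,-]
F [6,7,4,5]
F [2,7,4,5]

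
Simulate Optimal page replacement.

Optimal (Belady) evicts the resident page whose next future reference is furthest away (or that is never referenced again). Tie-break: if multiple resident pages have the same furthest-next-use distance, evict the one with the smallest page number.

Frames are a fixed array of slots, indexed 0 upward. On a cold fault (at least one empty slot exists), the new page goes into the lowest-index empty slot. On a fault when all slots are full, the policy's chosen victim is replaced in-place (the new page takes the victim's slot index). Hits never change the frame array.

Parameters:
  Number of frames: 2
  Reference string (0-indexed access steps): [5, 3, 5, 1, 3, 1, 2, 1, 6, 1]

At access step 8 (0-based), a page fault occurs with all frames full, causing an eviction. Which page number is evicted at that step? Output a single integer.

Step 0: ref 5 -> FAULT, frames=[5,-]
Step 1: ref 3 -> FAULT, frames=[5,3]
Step 2: ref 5 -> HIT, frames=[5,3]
Step 3: ref 1 -> FAULT, evict 5, frames=[1,3]
Step 4: ref 3 -> HIT, frames=[1,3]
Step 5: ref 1 -> HIT, frames=[1,3]
Step 6: ref 2 -> FAULT, evict 3, frames=[1,2]
Step 7: ref 1 -> HIT, frames=[1,2]
Step 8: ref 6 -> FAULT, evict 2, frames=[1,6]
At step 8: evicted page 2

Answer: 2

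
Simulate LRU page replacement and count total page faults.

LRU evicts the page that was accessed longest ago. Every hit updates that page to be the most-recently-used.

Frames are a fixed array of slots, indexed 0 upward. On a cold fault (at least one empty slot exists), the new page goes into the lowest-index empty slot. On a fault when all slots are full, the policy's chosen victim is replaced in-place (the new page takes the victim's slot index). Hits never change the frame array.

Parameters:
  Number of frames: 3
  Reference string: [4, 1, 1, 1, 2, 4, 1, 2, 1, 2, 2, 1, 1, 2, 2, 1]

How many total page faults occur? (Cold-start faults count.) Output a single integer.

Step 0: ref 4 → FAULT, frames=[4,-,-]
Step 1: ref 1 → FAULT, frames=[4,1,-]
Step 2: ref 1 → HIT, frames=[4,1,-]
Step 3: ref 1 → HIT, frames=[4,1,-]
Step 4: ref 2 → FAULT, frames=[4,1,2]
Step 5: ref 4 → HIT, frames=[4,1,2]
Step 6: ref 1 → HIT, frames=[4,1,2]
Step 7: ref 2 → HIT, frames=[4,1,2]
Step 8: ref 1 → HIT, frames=[4,1,2]
Step 9: ref 2 → HIT, frames=[4,1,2]
Step 10: ref 2 → HIT, frames=[4,1,2]
Step 11: ref 1 → HIT, frames=[4,1,2]
Step 12: ref 1 → HIT, frames=[4,1,2]
Step 13: ref 2 → HIT, frames=[4,1,2]
Step 14: ref 2 → HIT, frames=[4,1,2]
Step 15: ref 1 → HIT, frames=[4,1,2]
Total faults: 3

Answer: 3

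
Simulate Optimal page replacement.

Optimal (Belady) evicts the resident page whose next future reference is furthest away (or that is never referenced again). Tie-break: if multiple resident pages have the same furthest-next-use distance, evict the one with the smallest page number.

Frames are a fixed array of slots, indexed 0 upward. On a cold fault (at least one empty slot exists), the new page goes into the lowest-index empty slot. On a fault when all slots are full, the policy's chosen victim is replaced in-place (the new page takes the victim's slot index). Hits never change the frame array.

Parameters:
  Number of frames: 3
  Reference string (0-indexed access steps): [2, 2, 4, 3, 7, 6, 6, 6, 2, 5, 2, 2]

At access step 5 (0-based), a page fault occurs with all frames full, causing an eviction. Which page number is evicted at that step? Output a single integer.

Answer: 4

Derivation:
Step 0: ref 2 -> FAULT, frames=[2,-,-]
Step 1: ref 2 -> HIT, frames=[2,-,-]
Step 2: ref 4 -> FAULT, frames=[2,4,-]
Step 3: ref 3 -> FAULT, frames=[2,4,3]
Step 4: ref 7 -> FAULT, evict 3, frames=[2,4,7]
Step 5: ref 6 -> FAULT, evict 4, frames=[2,6,7]
At step 5: evicted page 4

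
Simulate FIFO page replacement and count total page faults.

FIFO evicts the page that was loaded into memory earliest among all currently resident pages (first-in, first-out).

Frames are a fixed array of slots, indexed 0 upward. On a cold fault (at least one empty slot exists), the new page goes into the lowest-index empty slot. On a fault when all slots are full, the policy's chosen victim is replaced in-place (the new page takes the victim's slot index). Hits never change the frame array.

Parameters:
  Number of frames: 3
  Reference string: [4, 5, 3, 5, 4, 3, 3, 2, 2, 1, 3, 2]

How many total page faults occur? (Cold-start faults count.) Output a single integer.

Answer: 5

Derivation:
Step 0: ref 4 → FAULT, frames=[4,-,-]
Step 1: ref 5 → FAULT, frames=[4,5,-]
Step 2: ref 3 → FAULT, frames=[4,5,3]
Step 3: ref 5 → HIT, frames=[4,5,3]
Step 4: ref 4 → HIT, frames=[4,5,3]
Step 5: ref 3 → HIT, frames=[4,5,3]
Step 6: ref 3 → HIT, frames=[4,5,3]
Step 7: ref 2 → FAULT (evict 4), frames=[2,5,3]
Step 8: ref 2 → HIT, frames=[2,5,3]
Step 9: ref 1 → FAULT (evict 5), frames=[2,1,3]
Step 10: ref 3 → HIT, frames=[2,1,3]
Step 11: ref 2 → HIT, frames=[2,1,3]
Total faults: 5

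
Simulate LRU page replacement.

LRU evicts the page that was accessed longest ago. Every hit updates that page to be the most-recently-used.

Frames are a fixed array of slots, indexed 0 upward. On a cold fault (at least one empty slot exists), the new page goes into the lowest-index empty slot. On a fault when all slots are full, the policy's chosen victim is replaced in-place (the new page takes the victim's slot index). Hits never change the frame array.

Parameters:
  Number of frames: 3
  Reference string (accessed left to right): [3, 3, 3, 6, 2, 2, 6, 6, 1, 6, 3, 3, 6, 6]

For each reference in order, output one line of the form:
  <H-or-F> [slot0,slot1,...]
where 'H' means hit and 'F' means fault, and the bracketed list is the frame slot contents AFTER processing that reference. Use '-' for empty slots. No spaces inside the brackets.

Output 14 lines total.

F [3,-,-]
H [3,-,-]
H [3,-,-]
F [3,6,-]
F [3,6,2]
H [3,6,2]
H [3,6,2]
H [3,6,2]
F [1,6,2]
H [1,6,2]
F [1,6,3]
H [1,6,3]
H [1,6,3]
H [1,6,3]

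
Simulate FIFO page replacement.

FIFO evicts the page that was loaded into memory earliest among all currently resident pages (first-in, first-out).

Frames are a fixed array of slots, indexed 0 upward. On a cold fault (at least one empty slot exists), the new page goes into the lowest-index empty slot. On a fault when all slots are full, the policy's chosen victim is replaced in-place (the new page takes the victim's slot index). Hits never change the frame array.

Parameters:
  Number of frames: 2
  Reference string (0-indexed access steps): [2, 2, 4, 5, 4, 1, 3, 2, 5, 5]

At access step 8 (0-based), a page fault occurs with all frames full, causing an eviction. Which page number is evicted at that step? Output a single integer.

Answer: 3

Derivation:
Step 0: ref 2 -> FAULT, frames=[2,-]
Step 1: ref 2 -> HIT, frames=[2,-]
Step 2: ref 4 -> FAULT, frames=[2,4]
Step 3: ref 5 -> FAULT, evict 2, frames=[5,4]
Step 4: ref 4 -> HIT, frames=[5,4]
Step 5: ref 1 -> FAULT, evict 4, frames=[5,1]
Step 6: ref 3 -> FAULT, evict 5, frames=[3,1]
Step 7: ref 2 -> FAULT, evict 1, frames=[3,2]
Step 8: ref 5 -> FAULT, evict 3, frames=[5,2]
At step 8: evicted page 3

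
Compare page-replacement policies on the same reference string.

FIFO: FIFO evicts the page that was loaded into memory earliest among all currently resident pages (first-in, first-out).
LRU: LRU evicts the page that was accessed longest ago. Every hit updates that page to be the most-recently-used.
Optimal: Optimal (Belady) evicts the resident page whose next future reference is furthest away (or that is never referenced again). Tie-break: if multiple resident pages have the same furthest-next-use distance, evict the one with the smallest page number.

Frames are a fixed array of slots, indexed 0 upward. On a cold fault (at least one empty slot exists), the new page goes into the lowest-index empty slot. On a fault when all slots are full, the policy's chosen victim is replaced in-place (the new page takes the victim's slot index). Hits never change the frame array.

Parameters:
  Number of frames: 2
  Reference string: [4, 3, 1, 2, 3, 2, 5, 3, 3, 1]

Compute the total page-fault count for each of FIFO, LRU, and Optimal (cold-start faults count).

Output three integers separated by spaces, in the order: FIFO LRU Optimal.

--- FIFO ---
  step 0: ref 4 -> FAULT, frames=[4,-] (faults so far: 1)
  step 1: ref 3 -> FAULT, frames=[4,3] (faults so far: 2)
  step 2: ref 1 -> FAULT, evict 4, frames=[1,3] (faults so far: 3)
  step 3: ref 2 -> FAULT, evict 3, frames=[1,2] (faults so far: 4)
  step 4: ref 3 -> FAULT, evict 1, frames=[3,2] (faults so far: 5)
  step 5: ref 2 -> HIT, frames=[3,2] (faults so far: 5)
  step 6: ref 5 -> FAULT, evict 2, frames=[3,5] (faults so far: 6)
  step 7: ref 3 -> HIT, frames=[3,5] (faults so far: 6)
  step 8: ref 3 -> HIT, frames=[3,5] (faults so far: 6)
  step 9: ref 1 -> FAULT, evict 3, frames=[1,5] (faults so far: 7)
  FIFO total faults: 7
--- LRU ---
  step 0: ref 4 -> FAULT, frames=[4,-] (faults so far: 1)
  step 1: ref 3 -> FAULT, frames=[4,3] (faults so far: 2)
  step 2: ref 1 -> FAULT, evict 4, frames=[1,3] (faults so far: 3)
  step 3: ref 2 -> FAULT, evict 3, frames=[1,2] (faults so far: 4)
  step 4: ref 3 -> FAULT, evict 1, frames=[3,2] (faults so far: 5)
  step 5: ref 2 -> HIT, frames=[3,2] (faults so far: 5)
  step 6: ref 5 -> FAULT, evict 3, frames=[5,2] (faults so far: 6)
  step 7: ref 3 -> FAULT, evict 2, frames=[5,3] (faults so far: 7)
  step 8: ref 3 -> HIT, frames=[5,3] (faults so far: 7)
  step 9: ref 1 -> FAULT, evict 5, frames=[1,3] (faults so far: 8)
  LRU total faults: 8
--- Optimal ---
  step 0: ref 4 -> FAULT, frames=[4,-] (faults so far: 1)
  step 1: ref 3 -> FAULT, frames=[4,3] (faults so far: 2)
  step 2: ref 1 -> FAULT, evict 4, frames=[1,3] (faults so far: 3)
  step 3: ref 2 -> FAULT, evict 1, frames=[2,3] (faults so far: 4)
  step 4: ref 3 -> HIT, frames=[2,3] (faults so far: 4)
  step 5: ref 2 -> HIT, frames=[2,3] (faults so far: 4)
  step 6: ref 5 -> FAULT, evict 2, frames=[5,3] (faults so far: 5)
  step 7: ref 3 -> HIT, frames=[5,3] (faults so far: 5)
  step 8: ref 3 -> HIT, frames=[5,3] (faults so far: 5)
  step 9: ref 1 -> FAULT, evict 3, frames=[5,1] (faults so far: 6)
  Optimal total faults: 6

Answer: 7 8 6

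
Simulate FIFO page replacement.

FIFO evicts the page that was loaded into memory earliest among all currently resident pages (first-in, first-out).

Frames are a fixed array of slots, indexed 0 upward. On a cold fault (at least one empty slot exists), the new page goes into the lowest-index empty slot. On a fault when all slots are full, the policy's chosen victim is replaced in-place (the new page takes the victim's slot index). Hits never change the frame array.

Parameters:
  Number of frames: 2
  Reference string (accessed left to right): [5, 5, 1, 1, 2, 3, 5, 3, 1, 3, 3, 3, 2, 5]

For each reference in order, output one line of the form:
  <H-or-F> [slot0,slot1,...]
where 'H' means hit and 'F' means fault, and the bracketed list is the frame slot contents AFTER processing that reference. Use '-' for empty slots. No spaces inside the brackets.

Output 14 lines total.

F [5,-]
H [5,-]
F [5,1]
H [5,1]
F [2,1]
F [2,3]
F [5,3]
H [5,3]
F [5,1]
F [3,1]
H [3,1]
H [3,1]
F [3,2]
F [5,2]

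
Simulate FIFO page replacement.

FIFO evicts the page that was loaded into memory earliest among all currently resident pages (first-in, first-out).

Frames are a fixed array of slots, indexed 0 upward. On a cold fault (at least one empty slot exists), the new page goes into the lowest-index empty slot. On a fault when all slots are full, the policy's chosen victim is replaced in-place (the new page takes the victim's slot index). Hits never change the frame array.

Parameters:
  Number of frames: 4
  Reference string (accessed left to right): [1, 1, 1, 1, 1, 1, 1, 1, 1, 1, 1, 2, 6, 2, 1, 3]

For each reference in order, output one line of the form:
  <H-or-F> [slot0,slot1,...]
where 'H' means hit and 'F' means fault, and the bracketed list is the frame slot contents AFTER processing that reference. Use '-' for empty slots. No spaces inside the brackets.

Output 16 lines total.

F [1,-,-,-]
H [1,-,-,-]
H [1,-,-,-]
H [1,-,-,-]
H [1,-,-,-]
H [1,-,-,-]
H [1,-,-,-]
H [1,-,-,-]
H [1,-,-,-]
H [1,-,-,-]
H [1,-,-,-]
F [1,2,-,-]
F [1,2,6,-]
H [1,2,6,-]
H [1,2,6,-]
F [1,2,6,3]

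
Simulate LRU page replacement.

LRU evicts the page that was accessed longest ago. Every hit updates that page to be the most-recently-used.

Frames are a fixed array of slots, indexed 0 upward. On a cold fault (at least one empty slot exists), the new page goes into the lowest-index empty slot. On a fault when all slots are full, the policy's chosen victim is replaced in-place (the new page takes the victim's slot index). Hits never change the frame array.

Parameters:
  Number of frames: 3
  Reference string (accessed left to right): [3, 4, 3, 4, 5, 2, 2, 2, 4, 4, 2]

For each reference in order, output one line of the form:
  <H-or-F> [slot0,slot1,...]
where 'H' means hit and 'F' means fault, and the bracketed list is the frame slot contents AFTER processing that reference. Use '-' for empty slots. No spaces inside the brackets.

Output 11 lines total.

F [3,-,-]
F [3,4,-]
H [3,4,-]
H [3,4,-]
F [3,4,5]
F [2,4,5]
H [2,4,5]
H [2,4,5]
H [2,4,5]
H [2,4,5]
H [2,4,5]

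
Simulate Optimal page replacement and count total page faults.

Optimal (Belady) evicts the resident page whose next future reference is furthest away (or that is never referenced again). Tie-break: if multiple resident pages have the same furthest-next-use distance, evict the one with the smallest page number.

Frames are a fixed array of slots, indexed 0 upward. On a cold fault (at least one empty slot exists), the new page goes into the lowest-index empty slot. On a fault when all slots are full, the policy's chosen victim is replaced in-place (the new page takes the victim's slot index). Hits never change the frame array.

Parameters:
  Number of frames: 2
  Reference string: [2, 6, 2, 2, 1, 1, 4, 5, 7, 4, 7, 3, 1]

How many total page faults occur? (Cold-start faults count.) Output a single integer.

Answer: 8

Derivation:
Step 0: ref 2 → FAULT, frames=[2,-]
Step 1: ref 6 → FAULT, frames=[2,6]
Step 2: ref 2 → HIT, frames=[2,6]
Step 3: ref 2 → HIT, frames=[2,6]
Step 4: ref 1 → FAULT (evict 2), frames=[1,6]
Step 5: ref 1 → HIT, frames=[1,6]
Step 6: ref 4 → FAULT (evict 6), frames=[1,4]
Step 7: ref 5 → FAULT (evict 1), frames=[5,4]
Step 8: ref 7 → FAULT (evict 5), frames=[7,4]
Step 9: ref 4 → HIT, frames=[7,4]
Step 10: ref 7 → HIT, frames=[7,4]
Step 11: ref 3 → FAULT (evict 4), frames=[7,3]
Step 12: ref 1 → FAULT (evict 3), frames=[7,1]
Total faults: 8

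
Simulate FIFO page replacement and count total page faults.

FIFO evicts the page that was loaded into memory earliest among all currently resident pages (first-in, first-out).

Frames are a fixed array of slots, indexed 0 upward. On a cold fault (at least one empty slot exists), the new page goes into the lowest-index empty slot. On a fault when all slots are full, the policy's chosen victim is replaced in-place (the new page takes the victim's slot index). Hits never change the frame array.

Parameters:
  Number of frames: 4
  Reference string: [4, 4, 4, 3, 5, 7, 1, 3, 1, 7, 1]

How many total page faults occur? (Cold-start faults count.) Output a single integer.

Step 0: ref 4 → FAULT, frames=[4,-,-,-]
Step 1: ref 4 → HIT, frames=[4,-,-,-]
Step 2: ref 4 → HIT, frames=[4,-,-,-]
Step 3: ref 3 → FAULT, frames=[4,3,-,-]
Step 4: ref 5 → FAULT, frames=[4,3,5,-]
Step 5: ref 7 → FAULT, frames=[4,3,5,7]
Step 6: ref 1 → FAULT (evict 4), frames=[1,3,5,7]
Step 7: ref 3 → HIT, frames=[1,3,5,7]
Step 8: ref 1 → HIT, frames=[1,3,5,7]
Step 9: ref 7 → HIT, frames=[1,3,5,7]
Step 10: ref 1 → HIT, frames=[1,3,5,7]
Total faults: 5

Answer: 5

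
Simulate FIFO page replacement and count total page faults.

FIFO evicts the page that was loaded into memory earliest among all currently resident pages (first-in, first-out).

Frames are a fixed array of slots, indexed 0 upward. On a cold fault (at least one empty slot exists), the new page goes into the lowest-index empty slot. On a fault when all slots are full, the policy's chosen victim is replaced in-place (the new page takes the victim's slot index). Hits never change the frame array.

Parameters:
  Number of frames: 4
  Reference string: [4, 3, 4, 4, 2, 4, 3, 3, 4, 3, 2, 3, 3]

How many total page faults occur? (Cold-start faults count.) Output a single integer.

Step 0: ref 4 → FAULT, frames=[4,-,-,-]
Step 1: ref 3 → FAULT, frames=[4,3,-,-]
Step 2: ref 4 → HIT, frames=[4,3,-,-]
Step 3: ref 4 → HIT, frames=[4,3,-,-]
Step 4: ref 2 → FAULT, frames=[4,3,2,-]
Step 5: ref 4 → HIT, frames=[4,3,2,-]
Step 6: ref 3 → HIT, frames=[4,3,2,-]
Step 7: ref 3 → HIT, frames=[4,3,2,-]
Step 8: ref 4 → HIT, frames=[4,3,2,-]
Step 9: ref 3 → HIT, frames=[4,3,2,-]
Step 10: ref 2 → HIT, frames=[4,3,2,-]
Step 11: ref 3 → HIT, frames=[4,3,2,-]
Step 12: ref 3 → HIT, frames=[4,3,2,-]
Total faults: 3

Answer: 3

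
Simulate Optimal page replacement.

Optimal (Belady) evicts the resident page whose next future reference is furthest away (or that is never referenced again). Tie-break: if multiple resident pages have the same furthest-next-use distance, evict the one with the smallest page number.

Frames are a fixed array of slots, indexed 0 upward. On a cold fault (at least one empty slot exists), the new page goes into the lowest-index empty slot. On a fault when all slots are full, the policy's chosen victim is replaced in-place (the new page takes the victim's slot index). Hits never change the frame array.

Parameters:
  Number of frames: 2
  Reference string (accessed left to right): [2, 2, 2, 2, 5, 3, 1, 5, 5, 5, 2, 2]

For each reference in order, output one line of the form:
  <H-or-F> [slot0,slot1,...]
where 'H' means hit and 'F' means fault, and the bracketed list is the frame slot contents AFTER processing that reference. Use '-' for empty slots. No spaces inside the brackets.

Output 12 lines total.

F [2,-]
H [2,-]
H [2,-]
H [2,-]
F [2,5]
F [3,5]
F [1,5]
H [1,5]
H [1,5]
H [1,5]
F [2,5]
H [2,5]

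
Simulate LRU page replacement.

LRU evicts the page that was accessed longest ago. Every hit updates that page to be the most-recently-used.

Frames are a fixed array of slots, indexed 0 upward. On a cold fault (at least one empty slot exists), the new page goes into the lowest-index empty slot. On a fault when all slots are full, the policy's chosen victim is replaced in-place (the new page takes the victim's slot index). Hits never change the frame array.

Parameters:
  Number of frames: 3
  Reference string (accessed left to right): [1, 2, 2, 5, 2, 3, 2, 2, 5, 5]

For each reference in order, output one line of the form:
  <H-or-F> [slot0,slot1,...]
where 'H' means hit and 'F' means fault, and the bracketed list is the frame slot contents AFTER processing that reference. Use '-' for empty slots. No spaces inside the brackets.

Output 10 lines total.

F [1,-,-]
F [1,2,-]
H [1,2,-]
F [1,2,5]
H [1,2,5]
F [3,2,5]
H [3,2,5]
H [3,2,5]
H [3,2,5]
H [3,2,5]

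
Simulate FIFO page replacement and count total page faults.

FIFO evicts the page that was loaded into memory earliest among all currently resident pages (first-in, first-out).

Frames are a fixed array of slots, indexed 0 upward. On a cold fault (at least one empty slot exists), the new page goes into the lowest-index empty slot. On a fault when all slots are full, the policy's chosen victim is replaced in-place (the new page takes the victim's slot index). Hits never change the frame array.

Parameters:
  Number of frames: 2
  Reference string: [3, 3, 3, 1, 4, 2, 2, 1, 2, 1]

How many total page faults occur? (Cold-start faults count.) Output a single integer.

Answer: 5

Derivation:
Step 0: ref 3 → FAULT, frames=[3,-]
Step 1: ref 3 → HIT, frames=[3,-]
Step 2: ref 3 → HIT, frames=[3,-]
Step 3: ref 1 → FAULT, frames=[3,1]
Step 4: ref 4 → FAULT (evict 3), frames=[4,1]
Step 5: ref 2 → FAULT (evict 1), frames=[4,2]
Step 6: ref 2 → HIT, frames=[4,2]
Step 7: ref 1 → FAULT (evict 4), frames=[1,2]
Step 8: ref 2 → HIT, frames=[1,2]
Step 9: ref 1 → HIT, frames=[1,2]
Total faults: 5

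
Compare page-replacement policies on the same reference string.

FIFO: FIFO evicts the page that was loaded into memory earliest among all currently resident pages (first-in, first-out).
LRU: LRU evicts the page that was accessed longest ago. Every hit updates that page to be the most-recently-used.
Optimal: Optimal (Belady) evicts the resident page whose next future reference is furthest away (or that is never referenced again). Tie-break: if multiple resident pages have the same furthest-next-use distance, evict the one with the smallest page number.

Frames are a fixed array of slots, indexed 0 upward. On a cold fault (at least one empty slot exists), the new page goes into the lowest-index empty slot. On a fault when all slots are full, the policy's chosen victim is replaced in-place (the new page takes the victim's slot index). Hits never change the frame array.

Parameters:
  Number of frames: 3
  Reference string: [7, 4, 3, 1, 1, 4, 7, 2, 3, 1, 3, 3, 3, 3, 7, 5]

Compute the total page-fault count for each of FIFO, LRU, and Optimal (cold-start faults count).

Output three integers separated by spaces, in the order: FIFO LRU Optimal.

--- FIFO ---
  step 0: ref 7 -> FAULT, frames=[7,-,-] (faults so far: 1)
  step 1: ref 4 -> FAULT, frames=[7,4,-] (faults so far: 2)
  step 2: ref 3 -> FAULT, frames=[7,4,3] (faults so far: 3)
  step 3: ref 1 -> FAULT, evict 7, frames=[1,4,3] (faults so far: 4)
  step 4: ref 1 -> HIT, frames=[1,4,3] (faults so far: 4)
  step 5: ref 4 -> HIT, frames=[1,4,3] (faults so far: 4)
  step 6: ref 7 -> FAULT, evict 4, frames=[1,7,3] (faults so far: 5)
  step 7: ref 2 -> FAULT, evict 3, frames=[1,7,2] (faults so far: 6)
  step 8: ref 3 -> FAULT, evict 1, frames=[3,7,2] (faults so far: 7)
  step 9: ref 1 -> FAULT, evict 7, frames=[3,1,2] (faults so far: 8)
  step 10: ref 3 -> HIT, frames=[3,1,2] (faults so far: 8)
  step 11: ref 3 -> HIT, frames=[3,1,2] (faults so far: 8)
  step 12: ref 3 -> HIT, frames=[3,1,2] (faults so far: 8)
  step 13: ref 3 -> HIT, frames=[3,1,2] (faults so far: 8)
  step 14: ref 7 -> FAULT, evict 2, frames=[3,1,7] (faults so far: 9)
  step 15: ref 5 -> FAULT, evict 3, frames=[5,1,7] (faults so far: 10)
  FIFO total faults: 10
--- LRU ---
  step 0: ref 7 -> FAULT, frames=[7,-,-] (faults so far: 1)
  step 1: ref 4 -> FAULT, frames=[7,4,-] (faults so far: 2)
  step 2: ref 3 -> FAULT, frames=[7,4,3] (faults so far: 3)
  step 3: ref 1 -> FAULT, evict 7, frames=[1,4,3] (faults so far: 4)
  step 4: ref 1 -> HIT, frames=[1,4,3] (faults so far: 4)
  step 5: ref 4 -> HIT, frames=[1,4,3] (faults so far: 4)
  step 6: ref 7 -> FAULT, evict 3, frames=[1,4,7] (faults so far: 5)
  step 7: ref 2 -> FAULT, evict 1, frames=[2,4,7] (faults so far: 6)
  step 8: ref 3 -> FAULT, evict 4, frames=[2,3,7] (faults so far: 7)
  step 9: ref 1 -> FAULT, evict 7, frames=[2,3,1] (faults so far: 8)
  step 10: ref 3 -> HIT, frames=[2,3,1] (faults so far: 8)
  step 11: ref 3 -> HIT, frames=[2,3,1] (faults so far: 8)
  step 12: ref 3 -> HIT, frames=[2,3,1] (faults so far: 8)
  step 13: ref 3 -> HIT, frames=[2,3,1] (faults so far: 8)
  step 14: ref 7 -> FAULT, evict 2, frames=[7,3,1] (faults so far: 9)
  step 15: ref 5 -> FAULT, evict 1, frames=[7,3,5] (faults so far: 10)
  LRU total faults: 10
--- Optimal ---
  step 0: ref 7 -> FAULT, frames=[7,-,-] (faults so far: 1)
  step 1: ref 4 -> FAULT, frames=[7,4,-] (faults so far: 2)
  step 2: ref 3 -> FAULT, frames=[7,4,3] (faults so far: 3)
  step 3: ref 1 -> FAULT, evict 3, frames=[7,4,1] (faults so far: 4)
  step 4: ref 1 -> HIT, frames=[7,4,1] (faults so far: 4)
  step 5: ref 4 -> HIT, frames=[7,4,1] (faults so far: 4)
  step 6: ref 7 -> HIT, frames=[7,4,1] (faults so far: 4)
  step 7: ref 2 -> FAULT, evict 4, frames=[7,2,1] (faults so far: 5)
  step 8: ref 3 -> FAULT, evict 2, frames=[7,3,1] (faults so far: 6)
  step 9: ref 1 -> HIT, frames=[7,3,1] (faults so far: 6)
  step 10: ref 3 -> HIT, frames=[7,3,1] (faults so far: 6)
  step 11: ref 3 -> HIT, frames=[7,3,1] (faults so far: 6)
  step 12: ref 3 -> HIT, frames=[7,3,1] (faults so far: 6)
  step 13: ref 3 -> HIT, frames=[7,3,1] (faults so far: 6)
  step 14: ref 7 -> HIT, frames=[7,3,1] (faults so far: 6)
  step 15: ref 5 -> FAULT, evict 1, frames=[7,3,5] (faults so far: 7)
  Optimal total faults: 7

Answer: 10 10 7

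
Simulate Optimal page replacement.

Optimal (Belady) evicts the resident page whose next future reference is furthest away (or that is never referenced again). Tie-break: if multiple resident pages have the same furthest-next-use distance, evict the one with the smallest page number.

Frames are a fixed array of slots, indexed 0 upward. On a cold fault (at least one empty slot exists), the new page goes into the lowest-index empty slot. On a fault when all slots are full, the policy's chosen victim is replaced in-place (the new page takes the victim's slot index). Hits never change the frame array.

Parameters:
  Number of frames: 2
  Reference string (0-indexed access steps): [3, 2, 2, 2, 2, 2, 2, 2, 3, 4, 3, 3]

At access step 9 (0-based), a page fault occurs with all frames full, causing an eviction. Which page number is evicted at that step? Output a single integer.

Answer: 2

Derivation:
Step 0: ref 3 -> FAULT, frames=[3,-]
Step 1: ref 2 -> FAULT, frames=[3,2]
Step 2: ref 2 -> HIT, frames=[3,2]
Step 3: ref 2 -> HIT, frames=[3,2]
Step 4: ref 2 -> HIT, frames=[3,2]
Step 5: ref 2 -> HIT, frames=[3,2]
Step 6: ref 2 -> HIT, frames=[3,2]
Step 7: ref 2 -> HIT, frames=[3,2]
Step 8: ref 3 -> HIT, frames=[3,2]
Step 9: ref 4 -> FAULT, evict 2, frames=[3,4]
At step 9: evicted page 2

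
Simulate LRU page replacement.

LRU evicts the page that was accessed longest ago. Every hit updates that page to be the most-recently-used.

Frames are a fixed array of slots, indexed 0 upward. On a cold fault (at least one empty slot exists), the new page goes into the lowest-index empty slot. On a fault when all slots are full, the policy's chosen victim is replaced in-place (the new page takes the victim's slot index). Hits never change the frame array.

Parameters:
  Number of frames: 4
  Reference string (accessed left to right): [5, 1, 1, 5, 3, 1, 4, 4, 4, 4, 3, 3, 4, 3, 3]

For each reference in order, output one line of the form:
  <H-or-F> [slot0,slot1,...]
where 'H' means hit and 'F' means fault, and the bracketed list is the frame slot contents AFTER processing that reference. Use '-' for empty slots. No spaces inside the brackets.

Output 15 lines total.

F [5,-,-,-]
F [5,1,-,-]
H [5,1,-,-]
H [5,1,-,-]
F [5,1,3,-]
H [5,1,3,-]
F [5,1,3,4]
H [5,1,3,4]
H [5,1,3,4]
H [5,1,3,4]
H [5,1,3,4]
H [5,1,3,4]
H [5,1,3,4]
H [5,1,3,4]
H [5,1,3,4]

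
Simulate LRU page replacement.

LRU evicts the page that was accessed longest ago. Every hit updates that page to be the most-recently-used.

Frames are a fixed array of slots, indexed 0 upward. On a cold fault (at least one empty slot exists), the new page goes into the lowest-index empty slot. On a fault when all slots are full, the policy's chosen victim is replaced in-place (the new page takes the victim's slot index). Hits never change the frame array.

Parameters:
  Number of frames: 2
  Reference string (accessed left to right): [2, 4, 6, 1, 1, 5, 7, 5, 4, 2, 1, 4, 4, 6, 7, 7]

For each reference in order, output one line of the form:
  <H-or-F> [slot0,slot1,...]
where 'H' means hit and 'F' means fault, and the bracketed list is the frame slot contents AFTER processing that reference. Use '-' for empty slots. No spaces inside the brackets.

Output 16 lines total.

F [2,-]
F [2,4]
F [6,4]
F [6,1]
H [6,1]
F [5,1]
F [5,7]
H [5,7]
F [5,4]
F [2,4]
F [2,1]
F [4,1]
H [4,1]
F [4,6]
F [7,6]
H [7,6]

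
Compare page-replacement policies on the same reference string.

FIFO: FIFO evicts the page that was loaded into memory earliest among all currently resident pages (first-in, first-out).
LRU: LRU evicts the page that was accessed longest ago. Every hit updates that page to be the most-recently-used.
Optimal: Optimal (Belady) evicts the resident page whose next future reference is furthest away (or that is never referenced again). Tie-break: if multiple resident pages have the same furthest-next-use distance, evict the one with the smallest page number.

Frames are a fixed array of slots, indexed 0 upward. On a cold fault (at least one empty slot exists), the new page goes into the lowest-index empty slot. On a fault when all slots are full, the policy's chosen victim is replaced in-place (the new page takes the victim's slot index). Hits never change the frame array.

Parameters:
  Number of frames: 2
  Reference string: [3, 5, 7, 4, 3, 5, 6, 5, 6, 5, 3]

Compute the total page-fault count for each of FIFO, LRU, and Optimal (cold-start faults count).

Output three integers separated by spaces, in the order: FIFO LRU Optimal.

Answer: 8 8 7

Derivation:
--- FIFO ---
  step 0: ref 3 -> FAULT, frames=[3,-] (faults so far: 1)
  step 1: ref 5 -> FAULT, frames=[3,5] (faults so far: 2)
  step 2: ref 7 -> FAULT, evict 3, frames=[7,5] (faults so far: 3)
  step 3: ref 4 -> FAULT, evict 5, frames=[7,4] (faults so far: 4)
  step 4: ref 3 -> FAULT, evict 7, frames=[3,4] (faults so far: 5)
  step 5: ref 5 -> FAULT, evict 4, frames=[3,5] (faults so far: 6)
  step 6: ref 6 -> FAULT, evict 3, frames=[6,5] (faults so far: 7)
  step 7: ref 5 -> HIT, frames=[6,5] (faults so far: 7)
  step 8: ref 6 -> HIT, frames=[6,5] (faults so far: 7)
  step 9: ref 5 -> HIT, frames=[6,5] (faults so far: 7)
  step 10: ref 3 -> FAULT, evict 5, frames=[6,3] (faults so far: 8)
  FIFO total faults: 8
--- LRU ---
  step 0: ref 3 -> FAULT, frames=[3,-] (faults so far: 1)
  step 1: ref 5 -> FAULT, frames=[3,5] (faults so far: 2)
  step 2: ref 7 -> FAULT, evict 3, frames=[7,5] (faults so far: 3)
  step 3: ref 4 -> FAULT, evict 5, frames=[7,4] (faults so far: 4)
  step 4: ref 3 -> FAULT, evict 7, frames=[3,4] (faults so far: 5)
  step 5: ref 5 -> FAULT, evict 4, frames=[3,5] (faults so far: 6)
  step 6: ref 6 -> FAULT, evict 3, frames=[6,5] (faults so far: 7)
  step 7: ref 5 -> HIT, frames=[6,5] (faults so far: 7)
  step 8: ref 6 -> HIT, frames=[6,5] (faults so far: 7)
  step 9: ref 5 -> HIT, frames=[6,5] (faults so far: 7)
  step 10: ref 3 -> FAULT, evict 6, frames=[3,5] (faults so far: 8)
  LRU total faults: 8
--- Optimal ---
  step 0: ref 3 -> FAULT, frames=[3,-] (faults so far: 1)
  step 1: ref 5 -> FAULT, frames=[3,5] (faults so far: 2)
  step 2: ref 7 -> FAULT, evict 5, frames=[3,7] (faults so far: 3)
  step 3: ref 4 -> FAULT, evict 7, frames=[3,4] (faults so far: 4)
  step 4: ref 3 -> HIT, frames=[3,4] (faults so far: 4)
  step 5: ref 5 -> FAULT, evict 4, frames=[3,5] (faults so far: 5)
  step 6: ref 6 -> FAULT, evict 3, frames=[6,5] (faults so far: 6)
  step 7: ref 5 -> HIT, frames=[6,5] (faults so far: 6)
  step 8: ref 6 -> HIT, frames=[6,5] (faults so far: 6)
  step 9: ref 5 -> HIT, frames=[6,5] (faults so far: 6)
  step 10: ref 3 -> FAULT, evict 5, frames=[6,3] (faults so far: 7)
  Optimal total faults: 7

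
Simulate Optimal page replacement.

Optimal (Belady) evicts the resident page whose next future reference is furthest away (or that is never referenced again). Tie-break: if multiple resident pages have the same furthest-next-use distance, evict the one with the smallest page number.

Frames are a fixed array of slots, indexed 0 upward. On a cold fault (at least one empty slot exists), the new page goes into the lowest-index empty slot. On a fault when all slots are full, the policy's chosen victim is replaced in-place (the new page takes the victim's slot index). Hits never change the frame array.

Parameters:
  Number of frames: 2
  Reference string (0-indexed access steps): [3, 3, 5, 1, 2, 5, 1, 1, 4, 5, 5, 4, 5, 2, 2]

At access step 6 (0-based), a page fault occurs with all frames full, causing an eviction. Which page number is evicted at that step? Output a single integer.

Answer: 2

Derivation:
Step 0: ref 3 -> FAULT, frames=[3,-]
Step 1: ref 3 -> HIT, frames=[3,-]
Step 2: ref 5 -> FAULT, frames=[3,5]
Step 3: ref 1 -> FAULT, evict 3, frames=[1,5]
Step 4: ref 2 -> FAULT, evict 1, frames=[2,5]
Step 5: ref 5 -> HIT, frames=[2,5]
Step 6: ref 1 -> FAULT, evict 2, frames=[1,5]
At step 6: evicted page 2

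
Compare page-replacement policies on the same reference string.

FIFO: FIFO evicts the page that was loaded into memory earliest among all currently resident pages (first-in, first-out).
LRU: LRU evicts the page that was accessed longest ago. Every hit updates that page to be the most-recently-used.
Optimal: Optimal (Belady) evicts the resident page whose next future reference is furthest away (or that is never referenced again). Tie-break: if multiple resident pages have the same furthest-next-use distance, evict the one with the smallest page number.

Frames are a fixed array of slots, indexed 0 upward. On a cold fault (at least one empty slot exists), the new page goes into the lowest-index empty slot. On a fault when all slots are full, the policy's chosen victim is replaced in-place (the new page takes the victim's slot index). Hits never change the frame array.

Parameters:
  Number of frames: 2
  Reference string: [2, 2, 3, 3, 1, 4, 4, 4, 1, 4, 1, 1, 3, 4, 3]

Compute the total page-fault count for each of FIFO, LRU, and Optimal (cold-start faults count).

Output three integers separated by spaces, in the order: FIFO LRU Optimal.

--- FIFO ---
  step 0: ref 2 -> FAULT, frames=[2,-] (faults so far: 1)
  step 1: ref 2 -> HIT, frames=[2,-] (faults so far: 1)
  step 2: ref 3 -> FAULT, frames=[2,3] (faults so far: 2)
  step 3: ref 3 -> HIT, frames=[2,3] (faults so far: 2)
  step 4: ref 1 -> FAULT, evict 2, frames=[1,3] (faults so far: 3)
  step 5: ref 4 -> FAULT, evict 3, frames=[1,4] (faults so far: 4)
  step 6: ref 4 -> HIT, frames=[1,4] (faults so far: 4)
  step 7: ref 4 -> HIT, frames=[1,4] (faults so far: 4)
  step 8: ref 1 -> HIT, frames=[1,4] (faults so far: 4)
  step 9: ref 4 -> HIT, frames=[1,4] (faults so far: 4)
  step 10: ref 1 -> HIT, frames=[1,4] (faults so far: 4)
  step 11: ref 1 -> HIT, frames=[1,4] (faults so far: 4)
  step 12: ref 3 -> FAULT, evict 1, frames=[3,4] (faults so far: 5)
  step 13: ref 4 -> HIT, frames=[3,4] (faults so far: 5)
  step 14: ref 3 -> HIT, frames=[3,4] (faults so far: 5)
  FIFO total faults: 5
--- LRU ---
  step 0: ref 2 -> FAULT, frames=[2,-] (faults so far: 1)
  step 1: ref 2 -> HIT, frames=[2,-] (faults so far: 1)
  step 2: ref 3 -> FAULT, frames=[2,3] (faults so far: 2)
  step 3: ref 3 -> HIT, frames=[2,3] (faults so far: 2)
  step 4: ref 1 -> FAULT, evict 2, frames=[1,3] (faults so far: 3)
  step 5: ref 4 -> FAULT, evict 3, frames=[1,4] (faults so far: 4)
  step 6: ref 4 -> HIT, frames=[1,4] (faults so far: 4)
  step 7: ref 4 -> HIT, frames=[1,4] (faults so far: 4)
  step 8: ref 1 -> HIT, frames=[1,4] (faults so far: 4)
  step 9: ref 4 -> HIT, frames=[1,4] (faults so far: 4)
  step 10: ref 1 -> HIT, frames=[1,4] (faults so far: 4)
  step 11: ref 1 -> HIT, frames=[1,4] (faults so far: 4)
  step 12: ref 3 -> FAULT, evict 4, frames=[1,3] (faults so far: 5)
  step 13: ref 4 -> FAULT, evict 1, frames=[4,3] (faults so far: 6)
  step 14: ref 3 -> HIT, frames=[4,3] (faults so far: 6)
  LRU total faults: 6
--- Optimal ---
  step 0: ref 2 -> FAULT, frames=[2,-] (faults so far: 1)
  step 1: ref 2 -> HIT, frames=[2,-] (faults so far: 1)
  step 2: ref 3 -> FAULT, frames=[2,3] (faults so far: 2)
  step 3: ref 3 -> HIT, frames=[2,3] (faults so far: 2)
  step 4: ref 1 -> FAULT, evict 2, frames=[1,3] (faults so far: 3)
  step 5: ref 4 -> FAULT, evict 3, frames=[1,4] (faults so far: 4)
  step 6: ref 4 -> HIT, frames=[1,4] (faults so far: 4)
  step 7: ref 4 -> HIT, frames=[1,4] (faults so far: 4)
  step 8: ref 1 -> HIT, frames=[1,4] (faults so far: 4)
  step 9: ref 4 -> HIT, frames=[1,4] (faults so far: 4)
  step 10: ref 1 -> HIT, frames=[1,4] (faults so far: 4)
  step 11: ref 1 -> HIT, frames=[1,4] (faults so far: 4)
  step 12: ref 3 -> FAULT, evict 1, frames=[3,4] (faults so far: 5)
  step 13: ref 4 -> HIT, frames=[3,4] (faults so far: 5)
  step 14: ref 3 -> HIT, frames=[3,4] (faults so far: 5)
  Optimal total faults: 5

Answer: 5 6 5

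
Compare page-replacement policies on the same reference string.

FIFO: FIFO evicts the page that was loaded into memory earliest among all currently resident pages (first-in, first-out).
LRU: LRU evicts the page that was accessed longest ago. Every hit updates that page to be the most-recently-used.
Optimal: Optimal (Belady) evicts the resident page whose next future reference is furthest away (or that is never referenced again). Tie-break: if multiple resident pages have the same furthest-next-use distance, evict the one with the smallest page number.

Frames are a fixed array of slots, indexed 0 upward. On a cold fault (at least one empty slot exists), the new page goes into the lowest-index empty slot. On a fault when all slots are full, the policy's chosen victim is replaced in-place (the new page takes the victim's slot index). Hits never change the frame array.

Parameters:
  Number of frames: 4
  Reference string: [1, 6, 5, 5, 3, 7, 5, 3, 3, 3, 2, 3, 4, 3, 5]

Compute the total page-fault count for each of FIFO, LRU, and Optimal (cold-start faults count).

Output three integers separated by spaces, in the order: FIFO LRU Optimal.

Answer: 8 7 7

Derivation:
--- FIFO ---
  step 0: ref 1 -> FAULT, frames=[1,-,-,-] (faults so far: 1)
  step 1: ref 6 -> FAULT, frames=[1,6,-,-] (faults so far: 2)
  step 2: ref 5 -> FAULT, frames=[1,6,5,-] (faults so far: 3)
  step 3: ref 5 -> HIT, frames=[1,6,5,-] (faults so far: 3)
  step 4: ref 3 -> FAULT, frames=[1,6,5,3] (faults so far: 4)
  step 5: ref 7 -> FAULT, evict 1, frames=[7,6,5,3] (faults so far: 5)
  step 6: ref 5 -> HIT, frames=[7,6,5,3] (faults so far: 5)
  step 7: ref 3 -> HIT, frames=[7,6,5,3] (faults so far: 5)
  step 8: ref 3 -> HIT, frames=[7,6,5,3] (faults so far: 5)
  step 9: ref 3 -> HIT, frames=[7,6,5,3] (faults so far: 5)
  step 10: ref 2 -> FAULT, evict 6, frames=[7,2,5,3] (faults so far: 6)
  step 11: ref 3 -> HIT, frames=[7,2,5,3] (faults so far: 6)
  step 12: ref 4 -> FAULT, evict 5, frames=[7,2,4,3] (faults so far: 7)
  step 13: ref 3 -> HIT, frames=[7,2,4,3] (faults so far: 7)
  step 14: ref 5 -> FAULT, evict 3, frames=[7,2,4,5] (faults so far: 8)
  FIFO total faults: 8
--- LRU ---
  step 0: ref 1 -> FAULT, frames=[1,-,-,-] (faults so far: 1)
  step 1: ref 6 -> FAULT, frames=[1,6,-,-] (faults so far: 2)
  step 2: ref 5 -> FAULT, frames=[1,6,5,-] (faults so far: 3)
  step 3: ref 5 -> HIT, frames=[1,6,5,-] (faults so far: 3)
  step 4: ref 3 -> FAULT, frames=[1,6,5,3] (faults so far: 4)
  step 5: ref 7 -> FAULT, evict 1, frames=[7,6,5,3] (faults so far: 5)
  step 6: ref 5 -> HIT, frames=[7,6,5,3] (faults so far: 5)
  step 7: ref 3 -> HIT, frames=[7,6,5,3] (faults so far: 5)
  step 8: ref 3 -> HIT, frames=[7,6,5,3] (faults so far: 5)
  step 9: ref 3 -> HIT, frames=[7,6,5,3] (faults so far: 5)
  step 10: ref 2 -> FAULT, evict 6, frames=[7,2,5,3] (faults so far: 6)
  step 11: ref 3 -> HIT, frames=[7,2,5,3] (faults so far: 6)
  step 12: ref 4 -> FAULT, evict 7, frames=[4,2,5,3] (faults so far: 7)
  step 13: ref 3 -> HIT, frames=[4,2,5,3] (faults so far: 7)
  step 14: ref 5 -> HIT, frames=[4,2,5,3] (faults so far: 7)
  LRU total faults: 7
--- Optimal ---
  step 0: ref 1 -> FAULT, frames=[1,-,-,-] (faults so far: 1)
  step 1: ref 6 -> FAULT, frames=[1,6,-,-] (faults so far: 2)
  step 2: ref 5 -> FAULT, frames=[1,6,5,-] (faults so far: 3)
  step 3: ref 5 -> HIT, frames=[1,6,5,-] (faults so far: 3)
  step 4: ref 3 -> FAULT, frames=[1,6,5,3] (faults so far: 4)
  step 5: ref 7 -> FAULT, evict 1, frames=[7,6,5,3] (faults so far: 5)
  step 6: ref 5 -> HIT, frames=[7,6,5,3] (faults so far: 5)
  step 7: ref 3 -> HIT, frames=[7,6,5,3] (faults so far: 5)
  step 8: ref 3 -> HIT, frames=[7,6,5,3] (faults so far: 5)
  step 9: ref 3 -> HIT, frames=[7,6,5,3] (faults so far: 5)
  step 10: ref 2 -> FAULT, evict 6, frames=[7,2,5,3] (faults so far: 6)
  step 11: ref 3 -> HIT, frames=[7,2,5,3] (faults so far: 6)
  step 12: ref 4 -> FAULT, evict 2, frames=[7,4,5,3] (faults so far: 7)
  step 13: ref 3 -> HIT, frames=[7,4,5,3] (faults so far: 7)
  step 14: ref 5 -> HIT, frames=[7,4,5,3] (faults so far: 7)
  Optimal total faults: 7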